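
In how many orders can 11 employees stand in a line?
11! = 39916800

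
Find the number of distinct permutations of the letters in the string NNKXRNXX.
8! / (3! × 1! × 1! × 3!) = 1120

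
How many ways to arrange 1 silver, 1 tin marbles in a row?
2! / (1! × 1!) = 2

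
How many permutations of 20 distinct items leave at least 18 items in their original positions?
Exactly j fixed points: C(20,j)·!(20-j); sum over j ≥ 18 (derangement numbers via !m = (m-1)·(!(m-1) + !(m-2)): !0..!2 = 1, 0, 1). Σ_{j=18}^{20} C(20,j)·!(20-j) = C(20,18)·!2 + C(20,19)·!1 + C(20,20)·!0 = 190·1 + 20·0 + 1·1 = 191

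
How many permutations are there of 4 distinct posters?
4! = 24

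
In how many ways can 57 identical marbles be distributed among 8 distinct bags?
C(57+8-1, 8-1) = C(64, 7) = 621216192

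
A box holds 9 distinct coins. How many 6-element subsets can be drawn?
C(9,6) = 9!/(6!×3!) = 84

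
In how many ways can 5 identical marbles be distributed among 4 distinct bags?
C(5+4-1, 4-1) = C(8, 3) = 56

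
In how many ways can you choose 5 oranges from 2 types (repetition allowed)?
C(5+2-1, 2-1) = C(6, 1) = 6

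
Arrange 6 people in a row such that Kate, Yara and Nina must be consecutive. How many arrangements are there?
Treat the 3 as one block: (6-3+1)! × 3! = 24 × 6 = 144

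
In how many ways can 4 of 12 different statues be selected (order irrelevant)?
C(12,4) = 12!/(4!×8!) = 495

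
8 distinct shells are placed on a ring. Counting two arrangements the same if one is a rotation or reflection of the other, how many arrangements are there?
(8-1)!/2 = 5040/2 = 2520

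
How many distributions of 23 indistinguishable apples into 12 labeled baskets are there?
C(23+12-1, 12-1) = C(34, 11) = 286097760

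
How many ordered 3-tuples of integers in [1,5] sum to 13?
Coefficient of x^13 in (x + x² + ... + x^5)^3. By inclusion-exclusion on dice exceeding 5: Σ_j (-1)^j C(3,j)·C(13-1-5j, 2) = C(3,0)·C(12,2) - C(3,1)·C(7,2) + C(3,2)·C(2,2) = 1·66 - 3·21 + 3·1 = 6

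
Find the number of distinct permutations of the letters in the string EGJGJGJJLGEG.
12! / (1! × 4! × 5! × 2!) = 83160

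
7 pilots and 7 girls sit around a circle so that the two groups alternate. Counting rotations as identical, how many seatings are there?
Fix one of the pilots: (7-1)! ways for the remaining pilots, × 7! ways for the girls = 720 × 5040 = 3628800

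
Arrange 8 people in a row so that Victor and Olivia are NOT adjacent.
Total - adjacent = 8! - (8-1)!×2 = 40320 - 10080 = 30240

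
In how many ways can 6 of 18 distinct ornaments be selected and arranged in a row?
P(18,6) = 18!/(18-6)! = 13366080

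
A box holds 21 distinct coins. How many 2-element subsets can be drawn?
C(21,2) = 21!/(2!×19!) = 210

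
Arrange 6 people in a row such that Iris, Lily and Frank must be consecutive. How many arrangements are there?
Treat the 3 as one block: (6-3+1)! × 3! = 24 × 6 = 144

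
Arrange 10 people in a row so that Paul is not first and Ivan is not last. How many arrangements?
By inclusion-exclusion: 10! - 2×(10-1)! + (10-2)! = 3628800 - 725760 + 40320 = 2943360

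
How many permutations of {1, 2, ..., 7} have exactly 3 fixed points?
Choose the 3 fixed points C(7,3) = 35, derange the rest: !4 = Σ_{j=0}^{4} (-1)^j·4!/j! = 24 - 24 + 12 - 4 + 1 = 9. Product = 35 × 9 = 315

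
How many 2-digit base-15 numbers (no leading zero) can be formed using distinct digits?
First digit: 14 choices (nonzero). Then descending: 14 × 14 = 196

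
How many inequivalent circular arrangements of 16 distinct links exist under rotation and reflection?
(16-1)!/2 = 1307674368000/2 = 653837184000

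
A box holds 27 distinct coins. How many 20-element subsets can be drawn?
C(27,20) = 27!/(20!×7!) = 888030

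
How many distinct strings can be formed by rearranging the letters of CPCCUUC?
7! / (1! × 2! × 4!) = 105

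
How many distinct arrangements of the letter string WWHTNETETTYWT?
13! / (3! × 1! × 1! × 5! × 1! × 2!) = 4324320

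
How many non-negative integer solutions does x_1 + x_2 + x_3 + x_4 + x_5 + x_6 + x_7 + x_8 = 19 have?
C(19+8-1, 8-1) = C(26, 7) = 657800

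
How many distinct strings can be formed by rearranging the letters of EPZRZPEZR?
9! / (2! × 2! × 2! × 3!) = 7560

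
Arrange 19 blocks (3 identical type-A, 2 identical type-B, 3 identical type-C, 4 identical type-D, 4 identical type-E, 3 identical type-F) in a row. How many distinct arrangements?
19! / (3! × 2! × 3! × 4! × 4! × 3!) = 488864376000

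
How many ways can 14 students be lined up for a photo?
14! = 87178291200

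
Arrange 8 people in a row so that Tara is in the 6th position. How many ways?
Fix one position: (8-1)! = 5040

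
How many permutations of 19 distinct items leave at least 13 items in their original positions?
Exactly j fixed points: C(19,j)·!(19-j); sum over j ≥ 13 (derangement numbers via !m = (m-1)·(!(m-1) + !(m-2)): !0..!6 = 1, 0, 1, 2, 9, 44, 265). Σ_{j=13}^{19} C(19,j)·!(19-j) = C(19,13)·!6 + C(19,14)·!5 + C(19,15)·!4 + C(19,16)·!3 + C(19,17)·!2 + C(19,18)·!1 + C(19,19)·!0 = 27132·265 + 11628·44 + 3876·9 + 969·2 + 171·1 + 19·0 + 1·1 = 7738606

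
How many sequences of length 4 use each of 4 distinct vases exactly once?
4! = 24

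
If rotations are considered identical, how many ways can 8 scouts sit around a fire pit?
Circular: fix one position, arrange the rest. (8-1)! = 5040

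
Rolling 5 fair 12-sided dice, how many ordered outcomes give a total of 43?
Coefficient of x^43 in (x + x² + ... + x^12)^5. By inclusion-exclusion on dice exceeding 12: Σ_j (-1)^j C(5,j)·C(43-1-12j, 4) = C(5,0)·C(42,4) - C(5,1)·C(30,4) + C(5,2)·C(18,4) - C(5,3)·C(6,4) = 1·111930 - 5·27405 + 10·3060 - 10·15 = 5355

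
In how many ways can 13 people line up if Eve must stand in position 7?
Fix one position: (13-1)! = 479001600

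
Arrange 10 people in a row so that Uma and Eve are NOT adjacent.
Total - adjacent = 10! - (10-1)!×2 = 3628800 - 725760 = 2903040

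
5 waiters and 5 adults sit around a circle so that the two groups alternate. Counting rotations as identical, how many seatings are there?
Fix one of the waiters: (5-1)! ways for the remaining waiters, × 5! ways for the adults = 24 × 120 = 2880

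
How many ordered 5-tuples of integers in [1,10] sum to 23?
Coefficient of x^23 in (x + x² + ... + x^10)^5. By inclusion-exclusion on dice exceeding 10: Σ_j (-1)^j C(5,j)·C(23-1-10j, 4) = C(5,0)·C(22,4) - C(5,1)·C(12,4) = 1·7315 - 5·495 = 4840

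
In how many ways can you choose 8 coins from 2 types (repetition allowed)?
C(8+2-1, 2-1) = C(9, 1) = 9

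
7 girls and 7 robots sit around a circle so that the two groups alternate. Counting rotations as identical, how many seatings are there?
Fix one of the girls: (7-1)! ways for the remaining girls, × 7! ways for the robots = 720 × 5040 = 3628800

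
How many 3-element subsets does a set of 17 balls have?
C(17,3) = 17!/(3!×14!) = 680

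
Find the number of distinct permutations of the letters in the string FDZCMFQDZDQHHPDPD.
17! / (1! × 5! × 1! × 2! × 2! × 2! × 2! × 2!) = 92626934400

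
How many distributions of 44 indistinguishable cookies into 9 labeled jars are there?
C(44+9-1, 9-1) = C(52, 8) = 752538150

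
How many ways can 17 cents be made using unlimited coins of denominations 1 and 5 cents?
Coefficient of x^17 in 1/(1-x^1) · 1/(1-x^5). Use j coins of 5 for j = 0..⌊17/5⌋ = 3, the rest in 1s: 3 + 1 = 4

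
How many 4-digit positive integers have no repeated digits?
First digit: 9 choices (nonzero). Then descending: 9 × 9 × 8 × 7 = 4536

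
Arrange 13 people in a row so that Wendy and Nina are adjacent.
Treat as block: (13-1)! × 2! = 479001600 × 2 = 958003200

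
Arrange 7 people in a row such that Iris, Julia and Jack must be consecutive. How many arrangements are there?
Treat the 3 as one block: (7-3+1)! × 3! = 120 × 6 = 720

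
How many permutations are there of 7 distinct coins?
7! = 5040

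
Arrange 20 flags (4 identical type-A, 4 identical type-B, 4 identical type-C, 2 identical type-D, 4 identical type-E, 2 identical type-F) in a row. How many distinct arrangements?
20! / (4! × 4! × 4! × 2! × 4! × 2!) = 1833241410000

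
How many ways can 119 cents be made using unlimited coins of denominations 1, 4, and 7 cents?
Coefficient of x^119 in 1/(1-x^1) · 1/(1-x^4) · 1/(1-x^7). Case on j = number of 7-cent coins (j = 0..17); remainder r = 119 - 7j is made from {1,4} in ⌊r/4⌋+1 ways. r = 119, 112, 105, 98, 91, 84, 77, 70, 63, 56, 49, 42, 35, 28, 21, 14, 7, 0 → 30 + 29 + 27 + 25 + 23 + 22 + 20 + 18 + 16 + 15 + 13 + 11 + 9 + 8 + 6 + 4 + 2 + 1 = 279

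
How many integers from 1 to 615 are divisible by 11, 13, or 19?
⌊615/11⌋+⌊615/13⌋+⌊615/19⌋ - ⌊615/143⌋-⌊615/209⌋-⌊615/247⌋ + ⌊615/2717⌋ = 55+47+32 - 4-2-2 + 0 = 126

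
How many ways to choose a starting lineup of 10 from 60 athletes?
C(60,10) = 60!/(10!×50!) = 75394027566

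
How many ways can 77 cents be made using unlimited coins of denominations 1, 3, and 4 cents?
Coefficient of x^77 in 1/(1-x^1) · 1/(1-x^3) · 1/(1-x^4). Case on j = number of 4-cent coins (j = 0..19); remainder r = 77 - 4j is made from {1,3} in ⌊r/3⌋+1 ways. r = 77, 73, 69, 65, 61, 57, 53, 49, 45, 41, 37, 33, 29, 25, 21, 17, 13, 9, 5, 1 → 26 + 25 + 24 + 22 + 21 + 20 + 18 + 17 + 16 + 14 + 13 + 12 + 10 + 9 + 8 + 6 + 5 + 4 + 2 + 1 = 273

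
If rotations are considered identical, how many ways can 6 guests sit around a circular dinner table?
Circular: fix one position, arrange the rest. (6-1)! = 120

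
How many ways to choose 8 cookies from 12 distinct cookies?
C(12,8) = 12!/(8!×4!) = 495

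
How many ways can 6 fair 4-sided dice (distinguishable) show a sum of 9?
Coefficient of x^9 in (x + x² + ... + x^4)^6. By inclusion-exclusion on dice exceeding 4: Σ_j (-1)^j C(6,j)·C(9-1-4j, 5) = C(6,0)·C(8,5) = 1·56 = 56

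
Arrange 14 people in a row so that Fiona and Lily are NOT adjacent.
Total - adjacent = 14! - (14-1)!×2 = 87178291200 - 12454041600 = 74724249600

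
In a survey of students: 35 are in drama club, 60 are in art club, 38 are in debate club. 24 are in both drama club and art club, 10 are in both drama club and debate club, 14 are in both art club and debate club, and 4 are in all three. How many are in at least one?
|A∪B∪C| = 35+60+38-24-10-14+4 = 89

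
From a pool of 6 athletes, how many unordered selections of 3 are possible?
C(6,3) = 6!/(3!×3!) = 20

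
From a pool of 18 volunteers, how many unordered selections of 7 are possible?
C(18,7) = 18!/(7!×11!) = 31824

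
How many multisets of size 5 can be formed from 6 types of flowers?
C(5+6-1, 6-1) = C(10, 5) = 252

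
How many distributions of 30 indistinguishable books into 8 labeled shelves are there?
C(30+8-1, 8-1) = C(37, 7) = 10295472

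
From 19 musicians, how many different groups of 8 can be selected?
C(19,8) = 19!/(8!×11!) = 75582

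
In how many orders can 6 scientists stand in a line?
6! = 720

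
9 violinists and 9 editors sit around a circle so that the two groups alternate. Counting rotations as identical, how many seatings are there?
Fix one of the violinists: (9-1)! ways for the remaining violinists, × 9! ways for the editors = 40320 × 362880 = 14631321600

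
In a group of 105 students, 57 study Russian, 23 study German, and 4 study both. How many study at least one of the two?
|A∪B| = |A| + |B| - |A∩B| = 57 + 23 - 4 = 76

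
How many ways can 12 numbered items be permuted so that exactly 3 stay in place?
Choose the 3 fixed points C(12,3) = 220, derange the rest: !9 = Σ_{j=0}^{9} (-1)^j·9!/j! = 362880 - 362880 + 181440 - 60480 + 15120 - 3024 + 504 - 72 + 9 - 1 = 133496. Product = 220 × 133496 = 29369120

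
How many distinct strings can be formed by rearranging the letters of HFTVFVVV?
8! / (1! × 2! × 4! × 1!) = 840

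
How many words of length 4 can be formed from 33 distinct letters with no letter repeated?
P(33,4) = 33!/(33-4)! = 982080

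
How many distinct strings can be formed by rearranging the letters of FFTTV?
5! / (2! × 1! × 2!) = 30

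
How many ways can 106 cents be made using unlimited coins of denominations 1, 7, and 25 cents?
Coefficient of x^106 in 1/(1-x^1) · 1/(1-x^7) · 1/(1-x^25). Case on j = number of 25-cent coins (j = 0..4); remainder r = 106 - 25j is made from {1,7} in ⌊r/7⌋+1 ways. r = 106, 81, 56, 31, 6 → 16 + 12 + 9 + 5 + 1 = 43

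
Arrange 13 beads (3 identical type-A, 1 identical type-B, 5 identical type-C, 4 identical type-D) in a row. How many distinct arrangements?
13! / (3! × 1! × 5! × 4!) = 360360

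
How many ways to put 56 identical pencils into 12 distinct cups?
C(56+12-1, 12-1) = C(67, 11) = 1285063345176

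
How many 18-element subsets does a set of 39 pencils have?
C(39,18) = 39!/(18!×21!) = 62359143990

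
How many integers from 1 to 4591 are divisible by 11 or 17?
⌊4591/11⌋ + ⌊4591/17⌋ - ⌊4591/187⌋ = 417 + 270 - 24 = 663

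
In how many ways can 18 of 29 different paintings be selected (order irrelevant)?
C(29,18) = 29!/(18!×11!) = 34597290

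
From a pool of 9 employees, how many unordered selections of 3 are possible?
C(9,3) = 9!/(3!×6!) = 84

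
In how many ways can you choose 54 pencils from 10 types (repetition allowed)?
C(54+10-1, 10-1) = C(63, 9) = 23667689815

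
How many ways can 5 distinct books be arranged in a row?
5! = 120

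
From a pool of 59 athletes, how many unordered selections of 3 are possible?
C(59,3) = 59!/(3!×56!) = 32509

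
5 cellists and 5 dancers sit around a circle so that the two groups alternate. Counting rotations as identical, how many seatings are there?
Fix one of the cellists: (5-1)! ways for the remaining cellists, × 5! ways for the dancers = 24 × 120 = 2880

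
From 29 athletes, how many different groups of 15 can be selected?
C(29,15) = 29!/(15!×14!) = 77558760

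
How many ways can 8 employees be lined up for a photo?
8! = 40320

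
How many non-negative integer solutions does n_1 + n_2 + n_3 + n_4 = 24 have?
C(24+4-1, 4-1) = C(27, 3) = 2925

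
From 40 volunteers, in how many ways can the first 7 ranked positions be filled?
P(40,7) = 40!/(40-7)! = 93963542400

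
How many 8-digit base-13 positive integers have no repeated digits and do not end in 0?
Last digit: 12 nonzero choices. First digit: 11 (nonzero, ≠last). Middle 6: P(11,6) = 332640. Total = 43908480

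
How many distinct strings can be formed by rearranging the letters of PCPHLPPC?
8! / (1! × 4! × 1! × 2!) = 840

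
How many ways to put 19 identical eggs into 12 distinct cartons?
C(19+12-1, 12-1) = C(30, 11) = 54627300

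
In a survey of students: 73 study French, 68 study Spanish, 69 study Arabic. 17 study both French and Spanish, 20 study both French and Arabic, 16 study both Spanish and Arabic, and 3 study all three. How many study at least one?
|A∪B∪C| = 73+68+69-17-20-16+3 = 160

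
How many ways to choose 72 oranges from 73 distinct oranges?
C(73,72) = 73!/(72!×1!) = 73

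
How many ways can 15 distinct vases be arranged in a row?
15! = 1307674368000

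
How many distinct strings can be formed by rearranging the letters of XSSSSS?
6! / (1! × 5!) = 6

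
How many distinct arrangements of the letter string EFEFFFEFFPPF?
12! / (7! × 3! × 2!) = 7920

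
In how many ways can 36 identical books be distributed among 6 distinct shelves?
C(36+6-1, 6-1) = C(41, 5) = 749398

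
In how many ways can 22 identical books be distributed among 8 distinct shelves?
C(22+8-1, 8-1) = C(29, 7) = 1560780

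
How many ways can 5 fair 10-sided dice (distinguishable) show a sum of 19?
Coefficient of x^19 in (x + x² + ... + x^10)^5. By inclusion-exclusion on dice exceeding 10: Σ_j (-1)^j C(5,j)·C(19-1-10j, 4) = C(5,0)·C(18,4) - C(5,1)·C(8,4) = 1·3060 - 5·70 = 2710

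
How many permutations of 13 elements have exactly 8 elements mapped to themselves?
Choose the 8 fixed points C(13,8) = 1287, derange the rest: !5 = Σ_{j=0}^{5} (-1)^j·5!/j! = 120 - 120 + 60 - 20 + 5 - 1 = 44. Product = 1287 × 44 = 56628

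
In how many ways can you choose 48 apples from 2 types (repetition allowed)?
C(48+2-1, 2-1) = C(49, 1) = 49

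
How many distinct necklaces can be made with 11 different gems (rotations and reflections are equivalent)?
(11-1)!/2 = 3628800/2 = 1814400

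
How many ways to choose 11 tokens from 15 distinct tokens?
C(15,11) = 15!/(11!×4!) = 1365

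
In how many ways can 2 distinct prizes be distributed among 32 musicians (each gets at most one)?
P(32,2) = 32!/(32-2)! = 992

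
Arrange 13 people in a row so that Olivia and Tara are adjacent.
Treat as block: (13-1)! × 2! = 479001600 × 2 = 958003200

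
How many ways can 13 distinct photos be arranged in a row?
13! = 6227020800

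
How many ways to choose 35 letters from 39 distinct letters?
C(39,35) = 39!/(35!×4!) = 82251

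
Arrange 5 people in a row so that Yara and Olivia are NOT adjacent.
Total - adjacent = 5! - (5-1)!×2 = 120 - 48 = 72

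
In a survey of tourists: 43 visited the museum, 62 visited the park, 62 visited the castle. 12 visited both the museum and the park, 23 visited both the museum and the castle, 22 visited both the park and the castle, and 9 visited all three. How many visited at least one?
|A∪B∪C| = 43+62+62-12-23-22+9 = 119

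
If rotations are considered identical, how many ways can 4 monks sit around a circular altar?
Circular: fix one position, arrange the rest. (4-1)! = 6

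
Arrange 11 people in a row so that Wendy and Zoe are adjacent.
Treat as block: (11-1)! × 2! = 3628800 × 2 = 7257600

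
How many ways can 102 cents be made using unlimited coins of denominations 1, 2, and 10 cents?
Coefficient of x^102 in 1/(1-x^1) · 1/(1-x^2) · 1/(1-x^10). Case on j = number of 10-cent coins (j = 0..10); remainder r = 102 - 10j is made from {1,2} in ⌊r/2⌋+1 ways. r = 102, 92, 82, 72, 62, 52, 42, 32, 22, 12, 2 → 52 + 47 + 42 + 37 + 32 + 27 + 22 + 17 + 12 + 7 + 2 = 297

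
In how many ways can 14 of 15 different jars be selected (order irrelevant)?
C(15,14) = 15!/(14!×1!) = 15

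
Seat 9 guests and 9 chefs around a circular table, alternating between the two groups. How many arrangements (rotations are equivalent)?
Fix one of the guests: (9-1)! ways for the remaining guests, × 9! ways for the chefs = 40320 × 362880 = 14631321600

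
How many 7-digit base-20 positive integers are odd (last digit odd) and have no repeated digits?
Last∈{1,3,5,7,9,11,13,15,17,19}. Last=0: 0. Last nonzero: 10×18×P(18,5) = 185068800. Total = 185068800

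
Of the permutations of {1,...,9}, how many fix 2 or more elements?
Exactly j fixed points: C(9,j)·!(9-j); sum over j ≥ 2 (derangement numbers via !m = (m-1)·(!(m-1) + !(m-2)): !0..!7 = 1, 0, 1, 2, 9, 44, 265, 1854). Σ_{j=2}^{9} C(9,j)·!(9-j) = C(9,2)·!7 + C(9,3)·!6 + C(9,4)·!5 + C(9,5)·!4 + C(9,6)·!3 + C(9,7)·!2 + C(9,8)·!1 + C(9,9)·!0 = 36·1854 + 84·265 + 126·44 + 126·9 + 84·2 + 36·1 + 9·0 + 1·1 = 95887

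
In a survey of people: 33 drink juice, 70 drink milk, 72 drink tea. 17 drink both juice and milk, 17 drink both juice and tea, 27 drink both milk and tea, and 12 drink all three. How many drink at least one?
|A∪B∪C| = 33+70+72-17-17-27+12 = 126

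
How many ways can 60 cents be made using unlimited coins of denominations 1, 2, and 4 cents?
Coefficient of x^60 in 1/(1-x^1) · 1/(1-x^2) · 1/(1-x^4). Case on j = number of 4-cent coins (j = 0..15); remainder r = 60 - 4j is made from {1,2} in ⌊r/2⌋+1 ways. r = 60, 56, 52, 48, 44, 40, 36, 32, 28, 24, 20, 16, 12, 8, 4, 0 → 31 + 29 + 27 + 25 + 23 + 21 + 19 + 17 + 15 + 13 + 11 + 9 + 7 + 5 + 3 + 1 = 256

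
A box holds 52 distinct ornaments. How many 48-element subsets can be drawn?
C(52,48) = 52!/(48!×4!) = 270725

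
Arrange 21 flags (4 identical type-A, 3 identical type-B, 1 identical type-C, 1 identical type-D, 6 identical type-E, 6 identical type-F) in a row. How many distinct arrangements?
21! / (4! × 3! × 1! × 1! × 6! × 6!) = 684410126400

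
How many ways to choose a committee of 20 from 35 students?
C(35,20) = 35!/(20!×15!) = 3247943160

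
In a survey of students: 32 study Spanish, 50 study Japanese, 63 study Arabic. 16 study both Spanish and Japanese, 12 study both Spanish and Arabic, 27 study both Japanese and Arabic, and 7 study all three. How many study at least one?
|A∪B∪C| = 32+50+63-16-12-27+7 = 97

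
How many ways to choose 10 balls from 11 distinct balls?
C(11,10) = 11!/(10!×1!) = 11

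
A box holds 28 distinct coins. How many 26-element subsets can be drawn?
C(28,26) = 28!/(26!×2!) = 378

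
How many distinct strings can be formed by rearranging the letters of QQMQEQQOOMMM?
12! / (5! × 1! × 2! × 4!) = 83160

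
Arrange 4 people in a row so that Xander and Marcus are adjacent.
Treat as block: (4-1)! × 2! = 6 × 2 = 12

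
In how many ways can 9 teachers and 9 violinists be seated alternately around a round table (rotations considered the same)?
Fix one of the teachers: (9-1)! ways for the remaining teachers, × 9! ways for the violinists = 40320 × 362880 = 14631321600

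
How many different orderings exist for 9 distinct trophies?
9! = 362880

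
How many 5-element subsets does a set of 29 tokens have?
C(29,5) = 29!/(5!×24!) = 118755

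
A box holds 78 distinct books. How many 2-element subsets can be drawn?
C(78,2) = 78!/(2!×76!) = 3003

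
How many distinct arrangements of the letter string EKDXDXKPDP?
10! / (2! × 1! × 3! × 2! × 2!) = 75600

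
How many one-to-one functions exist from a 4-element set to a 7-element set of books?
P(7,4) = 7!/(7-4)! = 840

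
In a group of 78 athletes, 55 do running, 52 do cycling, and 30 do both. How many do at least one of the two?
|A∪B| = |A| + |B| - |A∩B| = 55 + 52 - 30 = 77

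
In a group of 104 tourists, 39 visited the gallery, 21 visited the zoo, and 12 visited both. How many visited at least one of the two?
|A∪B| = |A| + |B| - |A∩B| = 39 + 21 - 12 = 48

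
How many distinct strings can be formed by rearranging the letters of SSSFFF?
6! / (3! × 3!) = 20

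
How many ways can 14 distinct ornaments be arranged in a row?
14! = 87178291200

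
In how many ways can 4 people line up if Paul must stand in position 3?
Fix one position: (4-1)! = 6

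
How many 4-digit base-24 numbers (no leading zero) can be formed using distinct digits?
First digit: 23 choices (nonzero). Then descending: 23 × 23 × 22 × 21 = 244398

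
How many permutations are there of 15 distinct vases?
15! = 1307674368000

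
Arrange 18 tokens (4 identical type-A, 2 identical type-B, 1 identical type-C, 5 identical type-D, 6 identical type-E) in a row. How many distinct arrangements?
18! / (4! × 2! × 1! × 5! × 6!) = 1543782240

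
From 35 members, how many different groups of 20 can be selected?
C(35,20) = 35!/(20!×15!) = 3247943160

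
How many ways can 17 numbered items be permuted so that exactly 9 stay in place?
Choose the 9 fixed points C(17,9) = 24310, derange the rest: !8 = Σ_{j=0}^{8} (-1)^j·8!/j! = 40320 - 40320 + 20160 - 6720 + 1680 - 336 + 56 - 8 + 1 = 14833. Product = 24310 × 14833 = 360590230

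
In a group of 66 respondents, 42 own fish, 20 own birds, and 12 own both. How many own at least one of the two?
|A∪B| = |A| + |B| - |A∩B| = 42 + 20 - 12 = 50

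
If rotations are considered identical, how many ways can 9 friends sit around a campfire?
Circular: fix one position, arrange the rest. (9-1)! = 40320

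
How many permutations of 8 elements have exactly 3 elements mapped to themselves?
Choose the 3 fixed points C(8,3) = 56, derange the rest: !5 = Σ_{j=0}^{5} (-1)^j·5!/j! = 120 - 120 + 60 - 20 + 5 - 1 = 44. Product = 56 × 44 = 2464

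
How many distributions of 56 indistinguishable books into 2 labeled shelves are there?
C(56+2-1, 2-1) = C(57, 1) = 57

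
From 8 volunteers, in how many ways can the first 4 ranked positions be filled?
P(8,4) = 8!/(8-4)! = 1680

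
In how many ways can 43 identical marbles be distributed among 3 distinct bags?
C(43+3-1, 3-1) = C(45, 2) = 990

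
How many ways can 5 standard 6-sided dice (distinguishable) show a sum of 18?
Coefficient of x^18 in (x + x² + ... + x^6)^5. By inclusion-exclusion on dice exceeding 6: Σ_j (-1)^j C(5,j)·C(18-1-6j, 4) = C(5,0)·C(17,4) - C(5,1)·C(11,4) + C(5,2)·C(5,4) = 1·2380 - 5·330 + 10·5 = 780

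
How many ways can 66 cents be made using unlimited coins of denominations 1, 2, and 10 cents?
Coefficient of x^66 in 1/(1-x^1) · 1/(1-x^2) · 1/(1-x^10). Case on j = number of 10-cent coins (j = 0..6); remainder r = 66 - 10j is made from {1,2} in ⌊r/2⌋+1 ways. r = 66, 56, 46, 36, 26, 16, 6 → 34 + 29 + 24 + 19 + 14 + 9 + 4 = 133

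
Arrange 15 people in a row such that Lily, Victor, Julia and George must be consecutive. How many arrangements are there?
Treat the 4 as one block: (15-4+1)! × 4! = 479001600 × 24 = 11496038400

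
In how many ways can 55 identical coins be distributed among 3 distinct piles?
C(55+3-1, 3-1) = C(57, 2) = 1596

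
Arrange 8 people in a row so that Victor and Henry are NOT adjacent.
Total - adjacent = 8! - (8-1)!×2 = 40320 - 10080 = 30240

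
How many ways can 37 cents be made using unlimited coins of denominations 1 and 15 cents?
Coefficient of x^37 in 1/(1-x^1) · 1/(1-x^15). Use j coins of 15 for j = 0..⌊37/15⌋ = 2, the rest in 1s: 2 + 1 = 3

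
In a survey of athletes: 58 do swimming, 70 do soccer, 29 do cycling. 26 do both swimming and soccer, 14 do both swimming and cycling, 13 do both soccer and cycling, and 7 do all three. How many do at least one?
|A∪B∪C| = 58+70+29-26-14-13+7 = 111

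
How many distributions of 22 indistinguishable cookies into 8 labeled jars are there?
C(22+8-1, 8-1) = C(29, 7) = 1560780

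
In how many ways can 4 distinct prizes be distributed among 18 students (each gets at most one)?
P(18,4) = 18!/(18-4)! = 73440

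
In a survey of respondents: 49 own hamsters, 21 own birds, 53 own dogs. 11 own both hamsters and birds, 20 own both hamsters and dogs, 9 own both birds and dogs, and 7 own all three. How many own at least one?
|A∪B∪C| = 49+21+53-11-20-9+7 = 90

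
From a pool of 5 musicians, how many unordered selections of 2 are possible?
C(5,2) = 5!/(2!×3!) = 10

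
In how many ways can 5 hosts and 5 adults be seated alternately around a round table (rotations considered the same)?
Fix one of the hosts: (5-1)! ways for the remaining hosts, × 5! ways for the adults = 24 × 120 = 2880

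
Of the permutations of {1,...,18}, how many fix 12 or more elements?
Exactly j fixed points: C(18,j)·!(18-j); sum over j ≥ 12 (derangement numbers via !m = (m-1)·(!(m-1) + !(m-2)): !0..!6 = 1, 0, 1, 2, 9, 44, 265). Σ_{j=12}^{18} C(18,j)·!(18-j) = C(18,12)·!6 + C(18,13)·!5 + C(18,14)·!4 + C(18,15)·!3 + C(18,16)·!2 + C(18,17)·!1 + C(18,18)·!0 = 18564·265 + 8568·44 + 3060·9 + 816·2 + 153·1 + 18·0 + 1·1 = 5325778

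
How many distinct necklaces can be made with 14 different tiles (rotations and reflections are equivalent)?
(14-1)!/2 = 6227020800/2 = 3113510400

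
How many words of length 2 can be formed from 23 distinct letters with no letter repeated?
P(23,2) = 23!/(23-2)! = 506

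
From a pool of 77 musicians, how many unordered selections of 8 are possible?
C(77,8) = 77!/(8!×69!) = 21042072975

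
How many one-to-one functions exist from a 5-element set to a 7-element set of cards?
P(7,5) = 7!/(7-5)! = 2520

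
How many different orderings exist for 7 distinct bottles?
7! = 5040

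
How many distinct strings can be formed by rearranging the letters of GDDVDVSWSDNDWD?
14! / (2! × 2! × 1! × 6! × 2! × 1!) = 15135120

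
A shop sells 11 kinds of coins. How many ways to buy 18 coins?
C(18+11-1, 11-1) = C(28, 10) = 13123110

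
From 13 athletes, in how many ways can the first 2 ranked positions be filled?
P(13,2) = 13!/(13-2)! = 156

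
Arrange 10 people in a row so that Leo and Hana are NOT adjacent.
Total - adjacent = 10! - (10-1)!×2 = 3628800 - 725760 = 2903040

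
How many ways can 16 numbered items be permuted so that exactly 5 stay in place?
Choose the 5 fixed points C(16,5) = 4368, derange the rest: !11 = Σ_{j=0}^{11} (-1)^j·11!/j! = 39916800 - 39916800 + 19958400 - 6652800 + 1663200 - 332640 + 55440 - 7920 + 990 - 110 + 11 - 1 = 14684570. Product = 4368 × 14684570 = 64142201760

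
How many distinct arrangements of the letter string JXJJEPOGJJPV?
12! / (1! × 2! × 1! × 5! × 1! × 1! × 1!) = 1995840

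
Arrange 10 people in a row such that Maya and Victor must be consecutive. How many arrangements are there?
Treat the 2 as one block: (10-2+1)! × 2! = 362880 × 2 = 725760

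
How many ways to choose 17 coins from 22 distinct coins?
C(22,17) = 22!/(17!×5!) = 26334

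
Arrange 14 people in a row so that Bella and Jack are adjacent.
Treat as block: (14-1)! × 2! = 6227020800 × 2 = 12454041600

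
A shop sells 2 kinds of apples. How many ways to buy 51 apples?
C(51+2-1, 2-1) = C(52, 1) = 52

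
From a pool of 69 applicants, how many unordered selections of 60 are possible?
C(69,60) = 69!/(60!×9!) = 56672074888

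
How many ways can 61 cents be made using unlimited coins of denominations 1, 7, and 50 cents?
Coefficient of x^61 in 1/(1-x^1) · 1/(1-x^7) · 1/(1-x^50). Case on j = number of 50-cent coins (j = 0..1); remainder r = 61 - 50j is made from {1,7} in ⌊r/7⌋+1 ways. r = 61, 11 → 9 + 2 = 11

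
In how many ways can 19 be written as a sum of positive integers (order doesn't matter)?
Pentagonal recurrence p(n) = p(n-1) + p(n-2) - p(n-5) - p(n-7) + p(n-12) + p(n-15) - ... gives p(0..18) = 1, 1, 2, 3, 5, 7, 11, 15, 22, 30, 42, 56, 77, 101, 135, 176, 231, 297, 385. p(19) = p(18) + p(17) - p(14) - p(12) + p(7) + p(4) = 385 + 297 - 135 - 77 + 15 + 5 = 490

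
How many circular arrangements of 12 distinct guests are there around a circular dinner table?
Circular: fix one position, arrange the rest. (12-1)! = 39916800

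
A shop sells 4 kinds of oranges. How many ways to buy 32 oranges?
C(32+4-1, 4-1) = C(35, 3) = 6545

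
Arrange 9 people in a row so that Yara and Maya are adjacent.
Treat as block: (9-1)! × 2! = 40320 × 2 = 80640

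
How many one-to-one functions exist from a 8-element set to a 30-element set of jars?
P(30,8) = 30!/(30-8)! = 235989936000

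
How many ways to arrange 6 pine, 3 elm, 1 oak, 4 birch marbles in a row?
14! / (6! × 3! × 1! × 4!) = 840840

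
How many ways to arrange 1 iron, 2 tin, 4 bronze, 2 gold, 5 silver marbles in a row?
14! / (1! × 2! × 4! × 2! × 5!) = 7567560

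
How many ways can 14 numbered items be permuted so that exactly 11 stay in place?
Choose the 11 fixed points C(14,11) = 364, derange the rest: !3 = Σ_{j=0}^{3} (-1)^j·3!/j! = 6 - 6 + 3 - 1 = 2. Product = 364 × 2 = 728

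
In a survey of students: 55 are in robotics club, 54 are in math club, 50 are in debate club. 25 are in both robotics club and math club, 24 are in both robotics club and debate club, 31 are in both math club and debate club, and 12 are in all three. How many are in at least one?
|A∪B∪C| = 55+54+50-25-24-31+12 = 91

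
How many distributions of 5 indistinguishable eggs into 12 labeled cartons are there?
C(5+12-1, 12-1) = C(16, 11) = 4368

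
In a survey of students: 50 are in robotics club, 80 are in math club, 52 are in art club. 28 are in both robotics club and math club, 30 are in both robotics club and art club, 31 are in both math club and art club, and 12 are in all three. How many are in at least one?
|A∪B∪C| = 50+80+52-28-30-31+12 = 105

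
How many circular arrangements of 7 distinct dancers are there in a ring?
Circular: fix one position, arrange the rest. (7-1)! = 720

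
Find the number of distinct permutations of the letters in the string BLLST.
5! / (1! × 1! × 1! × 2!) = 60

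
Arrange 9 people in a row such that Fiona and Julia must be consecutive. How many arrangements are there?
Treat the 2 as one block: (9-2+1)! × 2! = 40320 × 2 = 80640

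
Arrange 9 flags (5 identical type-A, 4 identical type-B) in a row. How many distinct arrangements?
9! / (5! × 4!) = 126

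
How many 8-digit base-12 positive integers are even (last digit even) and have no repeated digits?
Last∈{0,2,4,6,8,10}. Last=0: 1663200. Last nonzero: 5×10×P(10,6) = 7560000. Total = 9223200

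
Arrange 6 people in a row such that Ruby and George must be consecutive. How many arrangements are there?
Treat the 2 as one block: (6-2+1)! × 2! = 120 × 2 = 240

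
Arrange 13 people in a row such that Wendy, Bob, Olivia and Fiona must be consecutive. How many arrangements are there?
Treat the 4 as one block: (13-4+1)! × 4! = 3628800 × 24 = 87091200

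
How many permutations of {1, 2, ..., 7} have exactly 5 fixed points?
Choose the 5 fixed points C(7,5) = 21, derange the rest: !2 = Σ_{j=0}^{2} (-1)^j·2!/j! = 2 - 2 + 1 = 1. Product = 21 × 1 = 21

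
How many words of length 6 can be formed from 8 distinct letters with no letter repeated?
P(8,6) = 8!/(8-6)! = 20160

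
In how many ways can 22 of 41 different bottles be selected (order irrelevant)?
C(41,22) = 41!/(22!×19!) = 244662670200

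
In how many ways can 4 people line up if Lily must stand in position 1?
Fix one position: (4-1)! = 6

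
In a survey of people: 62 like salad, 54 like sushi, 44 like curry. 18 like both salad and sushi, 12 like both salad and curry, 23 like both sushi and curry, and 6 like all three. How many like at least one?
|A∪B∪C| = 62+54+44-18-12-23+6 = 113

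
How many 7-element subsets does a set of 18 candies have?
C(18,7) = 18!/(7!×11!) = 31824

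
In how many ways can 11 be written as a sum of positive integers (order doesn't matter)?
Pentagonal recurrence p(n) = p(n-1) + p(n-2) - p(n-5) - p(n-7) + p(n-12) + p(n-15) - ... gives p(0..10) = 1, 1, 2, 3, 5, 7, 11, 15, 22, 30, 42. p(11) = p(10) + p(9) - p(6) - p(4) = 42 + 30 - 11 - 5 = 56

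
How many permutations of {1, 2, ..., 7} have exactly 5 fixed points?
Choose the 5 fixed points C(7,5) = 21, derange the rest: !2 = Σ_{j=0}^{2} (-1)^j·2!/j! = 2 - 2 + 1 = 1. Product = 21 × 1 = 21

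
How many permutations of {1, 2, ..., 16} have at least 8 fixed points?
Exactly j fixed points: C(16,j)·!(16-j); sum over j ≥ 8 (derangement numbers via !m = (m-1)·(!(m-1) + !(m-2)): !0..!8 = 1, 0, 1, 2, 9, 44, 265, 1854, 14833). Σ_{j=8}^{16} C(16,j)·!(16-j) = C(16,8)·!8 + C(16,9)·!7 + C(16,10)·!6 + C(16,11)·!5 + C(16,12)·!4 + C(16,13)·!3 + C(16,14)·!2 + C(16,15)·!1 + C(16,16)·!0 = 12870·14833 + 11440·1854 + 8008·265 + 4368·44 + 1820·9 + 560·2 + 120·1 + 16·0 + 1·1 = 214442403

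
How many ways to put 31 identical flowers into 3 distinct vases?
C(31+3-1, 3-1) = C(33, 2) = 528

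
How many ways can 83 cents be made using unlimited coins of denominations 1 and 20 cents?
Coefficient of x^83 in 1/(1-x^1) · 1/(1-x^20). Use j coins of 20 for j = 0..⌊83/20⌋ = 4, the rest in 1s: 4 + 1 = 5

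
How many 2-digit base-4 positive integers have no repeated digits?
First digit: 3 choices (nonzero). Then descending: 3 × 3 = 9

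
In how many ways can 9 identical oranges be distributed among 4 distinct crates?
C(9+4-1, 4-1) = C(12, 3) = 220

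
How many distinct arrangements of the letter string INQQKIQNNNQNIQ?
14! / (5! × 5! × 3! × 1!) = 1009008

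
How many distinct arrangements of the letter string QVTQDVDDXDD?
11! / (5! × 2! × 1! × 1! × 2!) = 83160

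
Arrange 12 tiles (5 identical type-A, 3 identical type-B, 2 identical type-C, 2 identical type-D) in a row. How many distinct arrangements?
12! / (5! × 3! × 2! × 2!) = 166320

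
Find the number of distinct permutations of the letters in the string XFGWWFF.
7! / (1! × 3! × 1! × 2!) = 420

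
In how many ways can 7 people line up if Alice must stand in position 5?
Fix one position: (7-1)! = 720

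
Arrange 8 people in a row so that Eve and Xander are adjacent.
Treat as block: (8-1)! × 2! = 5040 × 2 = 10080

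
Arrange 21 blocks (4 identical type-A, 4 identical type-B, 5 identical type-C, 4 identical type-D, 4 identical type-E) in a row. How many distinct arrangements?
21! / (4! × 4! × 5! × 4! × 4!) = 1283268987000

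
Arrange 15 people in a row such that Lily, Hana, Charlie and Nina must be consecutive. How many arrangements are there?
Treat the 4 as one block: (15-4+1)! × 4! = 479001600 × 24 = 11496038400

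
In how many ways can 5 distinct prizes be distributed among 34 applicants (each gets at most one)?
P(34,5) = 34!/(34-5)! = 33390720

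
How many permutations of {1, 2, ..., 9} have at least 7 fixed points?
Exactly j fixed points: C(9,j)·!(9-j); sum over j ≥ 7 (derangement numbers via !m = (m-1)·(!(m-1) + !(m-2)): !0..!2 = 1, 0, 1). Σ_{j=7}^{9} C(9,j)·!(9-j) = C(9,7)·!2 + C(9,8)·!1 + C(9,9)·!0 = 36·1 + 9·0 + 1·1 = 37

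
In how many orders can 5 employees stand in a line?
5! = 120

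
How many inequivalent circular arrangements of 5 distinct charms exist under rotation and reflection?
(5-1)!/2 = 24/2 = 12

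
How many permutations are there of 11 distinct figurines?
11! = 39916800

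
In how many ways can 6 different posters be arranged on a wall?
6! = 720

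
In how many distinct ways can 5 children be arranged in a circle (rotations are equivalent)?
Circular: fix one position, arrange the rest. (5-1)! = 24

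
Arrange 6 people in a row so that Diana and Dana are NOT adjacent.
Total - adjacent = 6! - (6-1)!×2 = 720 - 240 = 480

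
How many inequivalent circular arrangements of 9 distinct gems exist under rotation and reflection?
(9-1)!/2 = 40320/2 = 20160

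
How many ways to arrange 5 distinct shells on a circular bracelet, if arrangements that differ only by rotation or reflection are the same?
(5-1)!/2 = 24/2 = 12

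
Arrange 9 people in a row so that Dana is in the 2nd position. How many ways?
Fix one position: (9-1)! = 40320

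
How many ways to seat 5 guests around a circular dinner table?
Circular: fix one position, arrange the rest. (5-1)! = 24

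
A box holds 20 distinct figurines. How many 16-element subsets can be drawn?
C(20,16) = 20!/(16!×4!) = 4845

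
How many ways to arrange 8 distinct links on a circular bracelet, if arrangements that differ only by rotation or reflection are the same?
(8-1)!/2 = 5040/2 = 2520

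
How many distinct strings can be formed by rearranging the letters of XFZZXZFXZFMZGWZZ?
16! / (3! × 1! × 3! × 7! × 1! × 1!) = 115315200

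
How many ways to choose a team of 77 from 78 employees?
C(78,77) = 78!/(77!×1!) = 78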